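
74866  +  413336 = 488202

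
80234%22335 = 13229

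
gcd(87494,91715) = 1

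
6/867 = 2/289 = 0.01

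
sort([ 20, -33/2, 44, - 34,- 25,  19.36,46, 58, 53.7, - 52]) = [  -  52, - 34 , - 25,  -  33/2 , 19.36, 20,  44, 46,53.7,58]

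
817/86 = 19/2 = 9.50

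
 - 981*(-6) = 5886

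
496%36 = 28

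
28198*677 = 19090046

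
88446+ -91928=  - 3482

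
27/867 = 9/289 = 0.03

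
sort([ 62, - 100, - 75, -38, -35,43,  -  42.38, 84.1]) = [ - 100, - 75, - 42.38, - 38, - 35 , 43, 62, 84.1]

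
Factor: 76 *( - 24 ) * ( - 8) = 2^8*3^1*19^1= 14592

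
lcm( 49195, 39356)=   196780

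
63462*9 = 571158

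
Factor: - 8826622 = -2^1*7^1*630473^1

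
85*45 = 3825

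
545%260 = 25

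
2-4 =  - 2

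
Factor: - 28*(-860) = 24080 = 2^4*5^1*7^1*43^1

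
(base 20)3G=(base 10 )76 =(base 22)3A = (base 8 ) 114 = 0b1001100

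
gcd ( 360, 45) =45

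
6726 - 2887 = 3839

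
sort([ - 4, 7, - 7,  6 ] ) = [ -7, - 4 , 6, 7 ] 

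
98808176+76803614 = 175611790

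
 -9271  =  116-9387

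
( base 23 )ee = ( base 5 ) 2321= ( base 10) 336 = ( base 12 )240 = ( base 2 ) 101010000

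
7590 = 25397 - 17807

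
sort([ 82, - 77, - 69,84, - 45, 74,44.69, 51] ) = [ - 77, - 69, - 45, 44.69,51,74,82,84]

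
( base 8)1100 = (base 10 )576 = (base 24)100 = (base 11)484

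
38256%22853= 15403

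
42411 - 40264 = 2147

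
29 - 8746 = - 8717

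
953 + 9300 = 10253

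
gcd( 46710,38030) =10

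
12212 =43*284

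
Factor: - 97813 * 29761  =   - 29761^1*97813^1= - 2911012693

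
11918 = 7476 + 4442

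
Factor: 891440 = 2^4*5^1*11^1 * 1013^1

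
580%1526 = 580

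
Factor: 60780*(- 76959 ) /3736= - 2^( - 1)*3^3*5^1 * 17^1*467^( - 1 )*503^1 * 1013^1 = - 1169392005/934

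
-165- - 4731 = 4566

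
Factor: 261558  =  2^1 * 3^2*11^1*1321^1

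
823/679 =823/679 = 1.21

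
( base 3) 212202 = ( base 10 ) 641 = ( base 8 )1201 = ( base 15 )2CB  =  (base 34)it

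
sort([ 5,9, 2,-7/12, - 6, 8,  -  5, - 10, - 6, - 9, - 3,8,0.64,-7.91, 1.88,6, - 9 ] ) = [  -  10, - 9, - 9, - 7.91, -6 , - 6, - 5, - 3,-7/12,0.64, 1.88,2,5, 6,8, 8,9]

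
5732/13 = 440+12/13=440.92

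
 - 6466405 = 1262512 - 7728917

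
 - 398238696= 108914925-507153621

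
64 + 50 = 114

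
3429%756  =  405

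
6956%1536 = 812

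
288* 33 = 9504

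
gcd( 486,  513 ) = 27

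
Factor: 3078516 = 2^2*3^1 * 7^1*67^1*547^1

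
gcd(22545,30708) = 9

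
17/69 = 17/69= 0.25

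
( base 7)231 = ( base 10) 120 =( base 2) 1111000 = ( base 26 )4g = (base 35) 3F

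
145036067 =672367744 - 527331677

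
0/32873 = 0= 0.00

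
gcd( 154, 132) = 22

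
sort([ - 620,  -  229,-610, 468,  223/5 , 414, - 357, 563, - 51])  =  [-620,-610,  -  357,- 229, - 51,  223/5,  414,468,  563]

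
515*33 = 16995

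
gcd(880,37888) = 16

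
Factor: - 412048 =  - 2^4 * 7^1*  13^1*283^1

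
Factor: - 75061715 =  -5^1*17^1*29^1*37^1*823^1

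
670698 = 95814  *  7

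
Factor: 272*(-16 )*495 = -2154240=- 2^8*3^2*5^1*11^1*17^1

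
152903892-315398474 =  - 162494582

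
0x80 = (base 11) 107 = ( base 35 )3N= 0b10000000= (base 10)128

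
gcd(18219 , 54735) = 3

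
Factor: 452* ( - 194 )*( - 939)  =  82339032 = 2^3*3^1*97^1*113^1*313^1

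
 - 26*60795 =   -  1580670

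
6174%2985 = 204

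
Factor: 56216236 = 2^2*2473^1*5683^1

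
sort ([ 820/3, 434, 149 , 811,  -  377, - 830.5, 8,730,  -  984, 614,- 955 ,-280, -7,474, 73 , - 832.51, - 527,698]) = [ - 984, - 955,- 832.51,-830.5,  -  527 , - 377, - 280, - 7, 8,73,149,  820/3,  434, 474,614,698,730,  811 ] 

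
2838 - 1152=1686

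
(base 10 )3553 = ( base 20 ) 8hd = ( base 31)3LJ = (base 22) 77B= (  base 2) 110111100001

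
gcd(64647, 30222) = 9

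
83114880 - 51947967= 31166913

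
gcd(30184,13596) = 44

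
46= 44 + 2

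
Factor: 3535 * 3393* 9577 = 114868980135 = 3^2 * 5^1*7^1*13^1*29^1*61^1*101^1*157^1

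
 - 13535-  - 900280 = 886745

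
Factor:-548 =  - 2^2*137^1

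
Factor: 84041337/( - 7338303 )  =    -  3^ ( - 2) * 7^( - 1)*41^(-1)*191^1*947^( - 1 ) * 146669^1  =  - 28013779/2446101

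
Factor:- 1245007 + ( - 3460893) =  - 4705900 = - 2^2*5^2 * 47059^1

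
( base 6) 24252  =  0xDE8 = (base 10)3560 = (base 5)103220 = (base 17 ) c57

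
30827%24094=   6733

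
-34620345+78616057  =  43995712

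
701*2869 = 2011169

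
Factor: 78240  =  2^5*3^1*5^1*163^1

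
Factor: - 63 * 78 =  - 4914 = - 2^1 *3^3*7^1*13^1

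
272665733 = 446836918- 174171185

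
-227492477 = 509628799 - 737121276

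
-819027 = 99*( - 8273)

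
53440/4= 13360 =13360.00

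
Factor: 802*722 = 2^2*19^2*401^1 = 579044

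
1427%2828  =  1427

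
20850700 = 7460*2795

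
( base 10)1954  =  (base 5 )30304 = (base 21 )491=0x7a2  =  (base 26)2N4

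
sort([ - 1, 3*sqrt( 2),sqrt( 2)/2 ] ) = [-1, sqrt(2)/2,  3*sqrt( 2 ) ] 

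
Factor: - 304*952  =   - 289408  =  -2^7 * 7^1*17^1*19^1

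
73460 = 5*14692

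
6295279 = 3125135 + 3170144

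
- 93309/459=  - 31103/153 = - 203.29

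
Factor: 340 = 2^2*5^1 * 17^1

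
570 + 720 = 1290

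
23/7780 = 23/7780 = 0.00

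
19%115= 19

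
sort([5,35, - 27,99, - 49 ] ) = [ - 49,- 27,  5, 35, 99] 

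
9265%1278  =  319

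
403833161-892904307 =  - 489071146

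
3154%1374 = 406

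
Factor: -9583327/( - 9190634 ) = 2^( - 1)*13^1*1451^ ( - 1) * 3167^( - 1)*737179^1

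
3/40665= 1/13555 = 0.00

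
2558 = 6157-3599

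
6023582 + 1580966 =7604548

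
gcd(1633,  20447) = 23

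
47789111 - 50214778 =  - 2425667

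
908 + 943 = 1851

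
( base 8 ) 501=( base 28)BD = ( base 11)272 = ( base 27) bo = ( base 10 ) 321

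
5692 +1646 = 7338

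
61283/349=61283/349 = 175.60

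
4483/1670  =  2+ 1143/1670 = 2.68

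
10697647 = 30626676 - 19929029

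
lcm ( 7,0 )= 0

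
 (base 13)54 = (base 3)2120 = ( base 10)69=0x45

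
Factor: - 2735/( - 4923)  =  5/9 = 3^(-2)*5^1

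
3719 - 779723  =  -776004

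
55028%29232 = 25796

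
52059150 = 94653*550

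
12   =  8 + 4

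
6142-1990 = 4152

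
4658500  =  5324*875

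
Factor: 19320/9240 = 11^( - 1) * 23^1 = 23/11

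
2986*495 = 1478070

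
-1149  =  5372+- 6521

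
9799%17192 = 9799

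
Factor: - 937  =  -937^1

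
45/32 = 45/32= 1.41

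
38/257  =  38/257 = 0.15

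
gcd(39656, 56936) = 8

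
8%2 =0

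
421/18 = 23+7/18 = 23.39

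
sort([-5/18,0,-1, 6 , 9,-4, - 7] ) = [ - 7,-4, -1, - 5/18, 0, 6 , 9] 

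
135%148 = 135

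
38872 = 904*43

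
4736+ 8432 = 13168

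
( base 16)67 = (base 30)3d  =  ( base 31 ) 3A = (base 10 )103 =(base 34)31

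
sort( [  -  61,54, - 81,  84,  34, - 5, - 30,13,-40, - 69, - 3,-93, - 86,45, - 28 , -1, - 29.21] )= [ - 93, - 86, -81,  -  69, - 61, - 40,  -  30, - 29.21, - 28, - 5, - 3, - 1,13, 34, 45,54,84] 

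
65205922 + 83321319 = 148527241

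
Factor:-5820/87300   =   - 1/15 = - 3^ (  -  1)*5^( - 1 ) 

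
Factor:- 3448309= - 3448309^1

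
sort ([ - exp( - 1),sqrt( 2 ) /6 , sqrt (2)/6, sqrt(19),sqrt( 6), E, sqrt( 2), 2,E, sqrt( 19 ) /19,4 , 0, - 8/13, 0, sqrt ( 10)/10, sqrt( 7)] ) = [ - 8/13, - exp( - 1),0,  0, sqrt( 19 ) /19,sqrt(2)/6, sqrt(2)/6,  sqrt(10 ) /10, sqrt( 2), 2,  sqrt( 6),sqrt(7), E,E, 4,  sqrt(19 ) ]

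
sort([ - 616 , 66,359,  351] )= [ -616, 66 , 351 , 359 ]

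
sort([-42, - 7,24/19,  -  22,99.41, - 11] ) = [ - 42, - 22, -11, - 7,  24/19,99.41]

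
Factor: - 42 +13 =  - 29 = - 29^1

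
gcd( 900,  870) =30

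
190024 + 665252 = 855276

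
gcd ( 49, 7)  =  7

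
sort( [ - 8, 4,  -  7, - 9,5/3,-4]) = [ - 9,-8, - 7, - 4,5/3,4 ] 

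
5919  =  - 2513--8432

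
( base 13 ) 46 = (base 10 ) 58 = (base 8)72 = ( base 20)2i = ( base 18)34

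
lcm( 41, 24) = 984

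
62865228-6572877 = 56292351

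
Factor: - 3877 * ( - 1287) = 3^2*11^1 * 13^1*3877^1 = 4989699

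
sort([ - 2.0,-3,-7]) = [ - 7,  -  3, - 2.0]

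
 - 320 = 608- 928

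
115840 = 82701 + 33139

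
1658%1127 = 531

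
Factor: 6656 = 2^9*13^1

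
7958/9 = 7958/9 =884.22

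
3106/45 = 69 + 1/45 = 69.02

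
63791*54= 3444714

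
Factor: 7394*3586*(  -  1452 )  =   - 38499611568 = -  2^4*3^1*11^3*163^1 * 3697^1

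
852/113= 852/113 =7.54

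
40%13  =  1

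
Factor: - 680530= - 2^1 * 5^1*68053^1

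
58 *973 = 56434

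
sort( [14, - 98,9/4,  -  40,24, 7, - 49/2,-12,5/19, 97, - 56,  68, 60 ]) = [ - 98, - 56, - 40, - 49/2, - 12, 5/19, 9/4, 7,14,24, 60, 68 , 97] 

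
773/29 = 773/29 = 26.66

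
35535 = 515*69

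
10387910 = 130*79907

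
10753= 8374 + 2379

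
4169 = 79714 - 75545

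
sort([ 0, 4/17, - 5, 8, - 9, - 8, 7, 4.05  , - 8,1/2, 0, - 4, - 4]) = [ - 9, - 8, - 8, - 5, - 4,-4, 0, 0, 4/17 , 1/2,4.05,7, 8] 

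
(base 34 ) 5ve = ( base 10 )6848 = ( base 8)15300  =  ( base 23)CLH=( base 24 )bl8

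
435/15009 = 145/5003  =  0.03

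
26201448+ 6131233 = 32332681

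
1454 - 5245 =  - 3791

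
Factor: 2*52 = 104= 2^3*13^1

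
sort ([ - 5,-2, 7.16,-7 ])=[  -  7, - 5, - 2,7.16 ] 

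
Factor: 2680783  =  7^1*59^1*6491^1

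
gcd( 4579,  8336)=1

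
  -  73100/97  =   - 73100/97 = -  753.61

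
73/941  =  73/941  =  0.08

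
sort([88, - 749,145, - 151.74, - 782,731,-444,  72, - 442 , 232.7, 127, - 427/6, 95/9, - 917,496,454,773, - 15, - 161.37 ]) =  [ - 917,-782 , - 749, - 444,- 442, - 161.37, - 151.74, - 427/6,-15,95/9,72,88,127,145, 232.7  ,  454, 496,731,773] 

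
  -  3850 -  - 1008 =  - 2842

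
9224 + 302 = 9526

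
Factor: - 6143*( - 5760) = 35383680  =  2^7*3^2*5^1*6143^1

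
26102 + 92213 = 118315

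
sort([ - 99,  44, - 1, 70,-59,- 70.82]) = [ - 99,-70.82,-59,-1,44,70]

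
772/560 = 1+53/140 = 1.38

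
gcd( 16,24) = 8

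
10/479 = 10/479 = 0.02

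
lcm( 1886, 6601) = 13202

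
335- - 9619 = 9954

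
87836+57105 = 144941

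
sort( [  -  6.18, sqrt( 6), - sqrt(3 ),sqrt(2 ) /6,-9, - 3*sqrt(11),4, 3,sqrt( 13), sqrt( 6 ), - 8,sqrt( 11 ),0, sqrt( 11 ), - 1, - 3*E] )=[ - 3 *sqrt( 11) , - 9 , - 3 *E, - 8, - 6.18 , - sqrt( 3 ), - 1,0,sqrt( 2)/6,sqrt( 6 ), sqrt( 6 ),3,sqrt( 11),sqrt(11),sqrt( 13 ), 4 ]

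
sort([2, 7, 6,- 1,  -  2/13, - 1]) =[ - 1,-1, - 2/13 , 2 , 6, 7 ] 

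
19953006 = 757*26358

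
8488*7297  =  61936936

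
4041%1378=1285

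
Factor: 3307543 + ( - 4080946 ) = - 773403 = - 3^1*71^1*3631^1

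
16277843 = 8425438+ 7852405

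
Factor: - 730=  - 2^1*5^1*73^1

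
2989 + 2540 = 5529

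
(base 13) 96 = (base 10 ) 123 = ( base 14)8B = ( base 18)6F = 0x7b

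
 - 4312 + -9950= - 14262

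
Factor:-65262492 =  - 2^2*3^2*19^1*95413^1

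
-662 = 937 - 1599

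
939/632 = 939/632 = 1.49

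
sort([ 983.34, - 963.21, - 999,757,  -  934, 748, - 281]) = [ - 999,  -  963.21, - 934, - 281, 748, 757 , 983.34 ]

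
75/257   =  75/257 = 0.29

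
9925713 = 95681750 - 85756037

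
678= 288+390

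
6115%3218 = 2897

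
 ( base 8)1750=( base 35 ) SK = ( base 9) 1331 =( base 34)TE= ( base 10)1000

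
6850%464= 354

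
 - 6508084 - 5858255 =  -  12366339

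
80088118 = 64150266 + 15937852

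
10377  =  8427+1950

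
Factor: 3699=3^3*137^1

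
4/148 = 1/37= 0.03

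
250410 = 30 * 8347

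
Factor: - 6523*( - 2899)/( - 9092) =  - 2^( - 2)*11^1*13^1*223^1*593^1*2273^( - 1 ) = - 18910177/9092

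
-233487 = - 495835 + 262348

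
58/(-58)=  - 1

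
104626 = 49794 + 54832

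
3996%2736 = 1260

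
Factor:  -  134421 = -3^1*7^1*37^1 * 173^1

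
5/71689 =5/71689 = 0.00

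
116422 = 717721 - 601299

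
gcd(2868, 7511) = 1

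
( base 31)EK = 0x1c6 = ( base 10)454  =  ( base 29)fj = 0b111000110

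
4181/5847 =4181/5847 = 0.72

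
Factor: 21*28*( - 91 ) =  -  2^2*3^1 * 7^3*13^1 = - 53508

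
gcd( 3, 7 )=1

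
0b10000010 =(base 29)4e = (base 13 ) A0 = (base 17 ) 7b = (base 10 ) 130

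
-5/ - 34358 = 5/34358 = 0.00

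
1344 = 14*96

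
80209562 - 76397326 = 3812236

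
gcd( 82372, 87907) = 1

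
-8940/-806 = 11 + 37/403 =11.09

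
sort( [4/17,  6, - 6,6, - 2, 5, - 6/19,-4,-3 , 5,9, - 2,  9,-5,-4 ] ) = [ - 6 ,-5 , - 4, - 4,-3, - 2,-2, - 6/19,  4/17,5, 5,  6 , 6, 9,9 ]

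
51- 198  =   - 147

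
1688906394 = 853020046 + 835886348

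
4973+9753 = 14726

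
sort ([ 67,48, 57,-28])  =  [ -28,48,57,67 ]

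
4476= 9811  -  5335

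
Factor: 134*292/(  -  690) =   -  19564/345 = - 2^2*3^ ( -1)*5^(  -  1 ) * 23^(-1)*67^1*73^1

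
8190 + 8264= 16454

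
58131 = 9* 6459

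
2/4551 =2/4551= 0.00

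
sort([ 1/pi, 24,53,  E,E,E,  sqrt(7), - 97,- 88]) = [ - 97, - 88,1/pi,  sqrt(7 ), E,E, E, 24,53 ]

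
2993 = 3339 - 346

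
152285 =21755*7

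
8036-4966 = 3070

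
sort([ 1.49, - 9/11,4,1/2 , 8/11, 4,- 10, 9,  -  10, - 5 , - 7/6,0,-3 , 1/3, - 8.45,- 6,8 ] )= [-10, - 10 , - 8.45,- 6 , - 5, - 3,-7/6 , -9/11,0,1/3, 1/2, 8/11, 1.49, 4,  4 , 8, 9] 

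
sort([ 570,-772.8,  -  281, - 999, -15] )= [-999, - 772.8, - 281,- 15, 570]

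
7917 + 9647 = 17564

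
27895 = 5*5579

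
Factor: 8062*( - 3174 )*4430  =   -2^3 * 3^1*5^1*23^2 * 29^1*139^1*443^1 = - 113358330840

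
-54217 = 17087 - 71304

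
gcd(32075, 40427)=1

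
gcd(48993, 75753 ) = 3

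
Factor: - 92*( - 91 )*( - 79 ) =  - 661388  =  - 2^2*7^1*13^1*23^1*79^1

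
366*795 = 290970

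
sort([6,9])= [6,9 ] 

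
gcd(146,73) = 73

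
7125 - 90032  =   -82907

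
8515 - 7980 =535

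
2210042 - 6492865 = -4282823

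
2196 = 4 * 549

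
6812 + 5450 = 12262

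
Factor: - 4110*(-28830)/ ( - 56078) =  - 2^1*3^2*5^2*11^(  -  1)* 31^2*137^1*2549^ ( - 1 ) = -59245650/28039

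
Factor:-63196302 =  - 2^1*3^1*13^1 * 810209^1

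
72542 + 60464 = 133006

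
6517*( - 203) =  - 1322951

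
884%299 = 286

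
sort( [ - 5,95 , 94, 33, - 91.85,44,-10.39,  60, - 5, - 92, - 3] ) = [ - 92, - 91.85, - 10.39, - 5, - 5, - 3 , 33,44,60, 94 , 95]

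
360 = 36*10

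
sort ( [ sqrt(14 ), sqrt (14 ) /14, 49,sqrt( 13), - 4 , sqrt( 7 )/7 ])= [  -  4, sqrt( 14 ) /14, sqrt( 7)/7,sqrt(13), sqrt( 14), 49] 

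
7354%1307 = 819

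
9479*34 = 322286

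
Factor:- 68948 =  - 2^2*11^1*1567^1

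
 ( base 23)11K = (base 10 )572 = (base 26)M0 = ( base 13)350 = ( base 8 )1074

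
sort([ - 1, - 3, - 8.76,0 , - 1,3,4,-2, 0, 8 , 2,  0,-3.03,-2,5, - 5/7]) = [ - 8.76, - 3.03, - 3,-2,  -  2 , - 1 , - 1, - 5/7,  0,  0, 0,2,3 , 4,  5,  8 ]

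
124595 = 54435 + 70160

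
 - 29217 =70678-99895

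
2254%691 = 181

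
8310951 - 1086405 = 7224546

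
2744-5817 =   -  3073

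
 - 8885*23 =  - 204355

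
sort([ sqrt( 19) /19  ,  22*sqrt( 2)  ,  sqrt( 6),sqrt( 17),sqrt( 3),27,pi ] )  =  [sqrt(19 )/19,  sqrt( 3 ), sqrt(6), pi, sqrt( 17),27, 22 * sqrt( 2)] 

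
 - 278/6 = - 47 + 2/3 = - 46.33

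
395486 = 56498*7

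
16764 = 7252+9512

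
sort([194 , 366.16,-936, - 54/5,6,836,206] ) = [-936, - 54/5,6,194, 206,366.16, 836]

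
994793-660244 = 334549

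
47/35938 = 47/35938=0.00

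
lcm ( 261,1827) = 1827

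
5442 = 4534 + 908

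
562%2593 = 562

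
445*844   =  375580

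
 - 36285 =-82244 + 45959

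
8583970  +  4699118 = 13283088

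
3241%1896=1345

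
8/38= 4/19=0.21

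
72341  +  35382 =107723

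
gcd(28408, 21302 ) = 2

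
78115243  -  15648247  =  62466996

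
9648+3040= 12688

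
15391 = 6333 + 9058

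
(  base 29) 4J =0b10000111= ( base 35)3u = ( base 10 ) 135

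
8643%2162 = 2157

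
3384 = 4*846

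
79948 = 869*92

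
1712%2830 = 1712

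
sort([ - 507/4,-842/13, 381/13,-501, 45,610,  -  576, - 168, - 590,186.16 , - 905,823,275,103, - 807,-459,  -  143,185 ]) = [ - 905 , - 807, -590,  -  576 , - 501, - 459, - 168, - 143, - 507/4, - 842/13, 381/13 , 45,103,185,186.16, 275, 610,823 ]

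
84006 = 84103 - 97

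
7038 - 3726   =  3312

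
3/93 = 1/31 = 0.03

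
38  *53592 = 2036496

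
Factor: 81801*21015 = 1719048015 =3^4 * 5^1*61^1*149^1*467^1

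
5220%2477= 266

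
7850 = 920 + 6930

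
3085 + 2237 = 5322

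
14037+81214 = 95251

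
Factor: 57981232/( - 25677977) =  - 2^4 * 13^(-1)  *61^1*619^(-1 )*3191^( - 1)*59407^1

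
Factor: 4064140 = 2^2*5^1*203207^1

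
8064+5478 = 13542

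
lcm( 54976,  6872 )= 54976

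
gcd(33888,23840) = 32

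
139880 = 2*69940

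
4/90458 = 2/45229 = 0.00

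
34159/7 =34159/7 = 4879.86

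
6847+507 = 7354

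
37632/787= 37632/787 = 47.82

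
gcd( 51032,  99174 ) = 2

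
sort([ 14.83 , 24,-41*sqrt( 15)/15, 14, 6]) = [-41*sqrt( 15 ) /15, 6,14, 14.83,24 ]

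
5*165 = 825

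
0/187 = 0 = 0.00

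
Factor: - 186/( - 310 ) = 3^1*5^( - 1) =3/5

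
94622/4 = 47311/2 = 23655.50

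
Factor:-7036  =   - 2^2 * 1759^1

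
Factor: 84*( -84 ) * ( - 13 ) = 91728 = 2^4*3^2*7^2*13^1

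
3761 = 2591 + 1170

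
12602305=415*30367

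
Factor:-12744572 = -2^2*29^1*181^1*607^1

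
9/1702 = 9/1702 = 0.01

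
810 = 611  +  199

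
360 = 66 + 294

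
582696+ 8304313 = 8887009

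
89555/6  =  89555/6 =14925.83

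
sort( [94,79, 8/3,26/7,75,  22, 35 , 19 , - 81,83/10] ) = [ - 81,8/3 , 26/7,83/10,19,22,35 , 75, 79,94 ]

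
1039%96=79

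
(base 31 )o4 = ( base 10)748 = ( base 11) 620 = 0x2EC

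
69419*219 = 15202761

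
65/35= 1+6/7 = 1.86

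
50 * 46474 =2323700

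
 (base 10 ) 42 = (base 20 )22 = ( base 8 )52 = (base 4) 222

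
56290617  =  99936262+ - 43645645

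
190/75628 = 95/37814 = 0.00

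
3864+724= 4588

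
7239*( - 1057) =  - 7651623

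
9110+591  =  9701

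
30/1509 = 10/503 =0.02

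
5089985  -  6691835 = -1601850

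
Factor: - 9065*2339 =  - 5^1*7^2*37^1 * 2339^1 = -  21203035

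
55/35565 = 11/7113 = 0.00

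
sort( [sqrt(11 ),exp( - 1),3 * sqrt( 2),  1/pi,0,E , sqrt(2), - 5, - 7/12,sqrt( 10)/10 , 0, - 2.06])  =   [ - 5, - 2.06, - 7/12,0,0,sqrt( 10)/10, 1/pi, exp( - 1), sqrt (2 ),E,sqrt(11), 3*sqrt( 2) ] 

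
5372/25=214  +  22/25 =214.88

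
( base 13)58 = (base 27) 2J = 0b1001001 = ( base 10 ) 73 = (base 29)2f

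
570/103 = 5 + 55/103 = 5.53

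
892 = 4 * 223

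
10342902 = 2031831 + 8311071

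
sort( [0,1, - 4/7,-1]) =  [-1,  -  4/7,0,1 ] 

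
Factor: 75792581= 75792581^1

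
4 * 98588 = 394352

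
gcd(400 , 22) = 2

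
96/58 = 1 +19/29  =  1.66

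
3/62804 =3/62804 =0.00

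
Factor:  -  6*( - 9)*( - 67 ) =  - 3618 = - 2^1*3^3*67^1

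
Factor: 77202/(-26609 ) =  - 2^1*3^2*11^(-1)*41^ ( - 1 )  *59^( - 1)*4289^1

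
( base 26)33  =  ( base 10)81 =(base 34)2D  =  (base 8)121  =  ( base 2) 1010001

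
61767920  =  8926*6920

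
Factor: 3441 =3^1 * 31^1*37^1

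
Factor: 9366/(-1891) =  - 2^1*3^1 * 7^1*31^( - 1 )*61^(  -  1) * 223^1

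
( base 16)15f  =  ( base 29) c3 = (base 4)11133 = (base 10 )351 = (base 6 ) 1343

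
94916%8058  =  6278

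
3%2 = 1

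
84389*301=25401089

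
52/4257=52/4257 = 0.01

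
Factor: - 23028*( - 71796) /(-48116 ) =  - 413329572/12029= -  2^2*3^2*19^1*23^ (-1 ) * 31^1*101^1*193^1*523^( - 1 )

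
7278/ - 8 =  -3639/4 = - 909.75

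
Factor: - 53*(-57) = 3^1*19^1*53^1= 3021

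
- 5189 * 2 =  - 10378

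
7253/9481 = 7253/9481 = 0.77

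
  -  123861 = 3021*(-41) 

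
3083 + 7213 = 10296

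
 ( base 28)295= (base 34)1jn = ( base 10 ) 1825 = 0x721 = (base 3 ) 2111121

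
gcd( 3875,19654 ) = 31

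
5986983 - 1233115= 4753868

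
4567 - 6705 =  - 2138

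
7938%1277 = 276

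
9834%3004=822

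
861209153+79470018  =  940679171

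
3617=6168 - 2551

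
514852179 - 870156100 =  - 355303921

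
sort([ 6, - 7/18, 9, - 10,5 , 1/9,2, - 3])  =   [- 10, - 3,-7/18, 1/9,2, 5,6,9 ]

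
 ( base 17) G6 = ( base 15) 138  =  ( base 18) F8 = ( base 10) 278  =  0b100010110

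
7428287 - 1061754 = 6366533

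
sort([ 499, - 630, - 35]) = [  -  630,-35,499] 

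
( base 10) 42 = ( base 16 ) 2A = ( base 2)101010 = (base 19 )24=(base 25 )1h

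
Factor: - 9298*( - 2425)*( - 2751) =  - 62028585150 = -2^1*3^1*5^2*7^1*97^1*131^1*4649^1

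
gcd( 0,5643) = 5643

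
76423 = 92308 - 15885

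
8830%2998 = 2834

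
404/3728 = 101/932= 0.11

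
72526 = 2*36263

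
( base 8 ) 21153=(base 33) 830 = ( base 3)110002100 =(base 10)8811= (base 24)F73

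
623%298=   27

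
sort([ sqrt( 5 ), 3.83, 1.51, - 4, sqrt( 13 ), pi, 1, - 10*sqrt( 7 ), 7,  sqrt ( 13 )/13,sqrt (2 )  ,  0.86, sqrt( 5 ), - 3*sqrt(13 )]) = [ - 10 * sqrt(7 ), - 3*sqrt(13), - 4,sqrt( 13 ) /13,0.86, 1, sqrt( 2),1.51 , sqrt( 5 ) , sqrt( 5 ), pi,sqrt( 13), 3.83, 7]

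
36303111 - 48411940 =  - 12108829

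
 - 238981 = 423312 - 662293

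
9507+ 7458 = 16965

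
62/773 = 62/773 = 0.08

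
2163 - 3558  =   - 1395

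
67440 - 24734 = 42706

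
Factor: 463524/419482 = 642/581 =2^1*3^1*7^( - 1)*83^( -1)*107^1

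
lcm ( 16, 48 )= 48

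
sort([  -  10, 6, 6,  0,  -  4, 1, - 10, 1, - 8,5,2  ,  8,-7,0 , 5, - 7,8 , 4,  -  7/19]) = [ - 10, - 10,-8, - 7, - 7, - 4, - 7/19, 0, 0,  1,1 , 2,4,5, 5,6,6, 8, 8 ] 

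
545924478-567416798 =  - 21492320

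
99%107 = 99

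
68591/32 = 2143 + 15/32 = 2143.47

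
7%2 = 1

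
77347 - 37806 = 39541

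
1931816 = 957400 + 974416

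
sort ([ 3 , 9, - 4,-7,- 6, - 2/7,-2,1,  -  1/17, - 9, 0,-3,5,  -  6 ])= [ - 9, - 7, - 6, -6, - 4 , - 3, - 2, -2/7, - 1/17, 0,  1 , 3,5, 9 ] 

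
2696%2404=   292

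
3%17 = 3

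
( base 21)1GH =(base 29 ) rb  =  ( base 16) 31a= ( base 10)794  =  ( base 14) 40a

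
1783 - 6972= - 5189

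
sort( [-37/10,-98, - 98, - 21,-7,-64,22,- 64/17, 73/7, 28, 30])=[ - 98,-98, - 64,-21,-7, - 64/17, - 37/10, 73/7,22,28, 30]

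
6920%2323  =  2274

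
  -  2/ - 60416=1/30208 = 0.00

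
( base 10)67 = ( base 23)2l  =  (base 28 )2b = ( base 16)43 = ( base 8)103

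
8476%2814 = 34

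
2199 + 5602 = 7801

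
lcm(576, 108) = 1728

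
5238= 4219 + 1019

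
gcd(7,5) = 1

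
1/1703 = 1/1703= 0.00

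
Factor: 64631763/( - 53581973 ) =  - 3^4*7^1*23^( - 1 )*61^(- 1)*181^( - 1 )*211^( - 1) * 113989^1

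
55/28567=5/2597= 0.00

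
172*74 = 12728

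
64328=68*946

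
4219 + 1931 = 6150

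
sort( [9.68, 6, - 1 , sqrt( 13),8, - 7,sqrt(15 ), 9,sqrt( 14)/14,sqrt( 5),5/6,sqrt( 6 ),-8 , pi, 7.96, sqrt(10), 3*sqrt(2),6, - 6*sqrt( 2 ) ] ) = [  -  6*sqrt( 2),- 8,-7,-1,sqrt(14)/14, 5/6,sqrt( 5),sqrt(6),  pi,sqrt( 10 ),sqrt( 13),sqrt( 15),3*sqrt( 2 ),6,6,7.96,8,9,  9.68] 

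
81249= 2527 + 78722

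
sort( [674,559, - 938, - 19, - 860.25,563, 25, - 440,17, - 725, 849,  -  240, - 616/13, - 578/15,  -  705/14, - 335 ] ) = [ - 938, - 860.25, - 725, - 440, - 335, - 240, - 705/14, - 616/13,-578/15,-19 , 17,25,559, 563, 674, 849]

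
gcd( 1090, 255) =5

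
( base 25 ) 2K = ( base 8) 106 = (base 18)3G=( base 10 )70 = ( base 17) 42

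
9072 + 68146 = 77218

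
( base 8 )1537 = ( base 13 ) 515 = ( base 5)11423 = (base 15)3c8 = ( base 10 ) 863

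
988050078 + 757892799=1745942877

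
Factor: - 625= - 5^4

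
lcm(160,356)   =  14240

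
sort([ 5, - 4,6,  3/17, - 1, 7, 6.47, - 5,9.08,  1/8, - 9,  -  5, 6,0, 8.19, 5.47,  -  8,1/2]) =[ - 9,  -  8, - 5, -5,-4, - 1, 0,1/8,3/17, 1/2, 5,  5.47,6, 6,6.47 , 7,8.19,9.08] 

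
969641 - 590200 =379441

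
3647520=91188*40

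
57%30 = 27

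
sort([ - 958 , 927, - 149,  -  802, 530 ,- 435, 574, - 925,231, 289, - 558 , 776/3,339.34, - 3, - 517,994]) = [- 958, - 925, - 802,-558,- 517 , - 435 , - 149, - 3,  231, 776/3, 289 , 339.34,  530 , 574,927,  994] 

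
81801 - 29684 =52117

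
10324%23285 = 10324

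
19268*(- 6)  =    -  115608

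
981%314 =39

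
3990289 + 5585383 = 9575672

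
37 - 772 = - 735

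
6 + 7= 13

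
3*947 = 2841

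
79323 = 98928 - 19605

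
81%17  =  13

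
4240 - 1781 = 2459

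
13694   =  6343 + 7351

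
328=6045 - 5717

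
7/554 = 7/554  =  0.01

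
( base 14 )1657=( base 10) 3997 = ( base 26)5NJ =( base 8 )7635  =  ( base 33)3m4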